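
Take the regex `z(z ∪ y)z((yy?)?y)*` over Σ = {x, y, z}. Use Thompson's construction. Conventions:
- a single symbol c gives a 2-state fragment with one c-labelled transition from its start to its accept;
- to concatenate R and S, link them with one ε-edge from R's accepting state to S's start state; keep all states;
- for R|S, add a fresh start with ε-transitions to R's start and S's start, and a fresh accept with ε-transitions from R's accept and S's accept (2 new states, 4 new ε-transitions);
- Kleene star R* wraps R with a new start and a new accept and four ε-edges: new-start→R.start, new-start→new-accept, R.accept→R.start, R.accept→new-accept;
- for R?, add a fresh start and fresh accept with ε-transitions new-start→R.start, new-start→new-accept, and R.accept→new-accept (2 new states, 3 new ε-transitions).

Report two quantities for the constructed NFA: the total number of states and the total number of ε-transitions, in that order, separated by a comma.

22, 19

Bottom-up over the parse tree:
Each of the 7 symbol leaves contributes 2 states and 0 ε-transitions.
  z ∪ y → 6 states, 4 ε-transitions
  y? → 4 states, 3 ε-transitions
  yy? → 6 states, 4 ε-transitions
  (yy?)? → 8 states, 7 ε-transitions
  (yy?)?y → 10 states, 8 ε-transitions
  ((yy?)?y)* → 12 states, 12 ε-transitions
  z(z ∪ y)z((yy?)?y)* → 22 states, 19 ε-transitions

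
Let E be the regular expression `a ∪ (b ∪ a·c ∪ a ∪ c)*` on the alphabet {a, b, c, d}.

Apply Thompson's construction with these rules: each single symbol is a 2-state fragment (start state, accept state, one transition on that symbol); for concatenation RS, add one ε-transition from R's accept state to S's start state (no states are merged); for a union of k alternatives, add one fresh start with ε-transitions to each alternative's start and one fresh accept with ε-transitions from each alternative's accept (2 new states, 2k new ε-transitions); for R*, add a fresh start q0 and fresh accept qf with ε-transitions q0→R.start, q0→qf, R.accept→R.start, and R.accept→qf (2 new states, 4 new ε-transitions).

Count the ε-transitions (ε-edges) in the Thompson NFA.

Bottom-up over the parse tree:
Each of the 6 symbol leaves contributes 0 ε-transitions.
  a·c = 1 ε-transition
  b ∪ a·c ∪ a ∪ c = 9 ε-transitions
  (b ∪ a·c ∪ a ∪ c)* = 13 ε-transitions
  a ∪ (b ∪ a·c ∪ a ∪ c)* = 17 ε-transitions

17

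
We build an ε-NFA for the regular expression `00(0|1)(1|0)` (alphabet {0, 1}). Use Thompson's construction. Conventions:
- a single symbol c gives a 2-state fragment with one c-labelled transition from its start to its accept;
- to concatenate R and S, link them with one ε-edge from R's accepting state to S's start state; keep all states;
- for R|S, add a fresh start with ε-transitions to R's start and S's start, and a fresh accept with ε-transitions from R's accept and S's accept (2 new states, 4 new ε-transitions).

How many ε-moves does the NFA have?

By structural recursion:
Each of the 6 symbol leaves contributes 0 ε-transitions.
  0|1 — 4 ε-transitions
  1|0 — 4 ε-transitions
  00(0|1)(1|0) — 11 ε-transitions

11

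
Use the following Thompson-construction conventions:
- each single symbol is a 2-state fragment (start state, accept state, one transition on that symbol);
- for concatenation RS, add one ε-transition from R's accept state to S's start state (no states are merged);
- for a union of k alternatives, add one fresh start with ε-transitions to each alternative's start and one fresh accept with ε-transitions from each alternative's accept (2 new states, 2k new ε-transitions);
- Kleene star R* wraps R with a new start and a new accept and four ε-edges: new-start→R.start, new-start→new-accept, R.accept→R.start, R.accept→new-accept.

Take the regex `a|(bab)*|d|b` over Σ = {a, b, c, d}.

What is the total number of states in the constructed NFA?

16

Recursing over subexpressions:
Each of the 6 symbol leaves contributes a 2-state fragment.
  bab : 6 states
  (bab)* : 8 states
  a|(bab)*|d|b : 16 states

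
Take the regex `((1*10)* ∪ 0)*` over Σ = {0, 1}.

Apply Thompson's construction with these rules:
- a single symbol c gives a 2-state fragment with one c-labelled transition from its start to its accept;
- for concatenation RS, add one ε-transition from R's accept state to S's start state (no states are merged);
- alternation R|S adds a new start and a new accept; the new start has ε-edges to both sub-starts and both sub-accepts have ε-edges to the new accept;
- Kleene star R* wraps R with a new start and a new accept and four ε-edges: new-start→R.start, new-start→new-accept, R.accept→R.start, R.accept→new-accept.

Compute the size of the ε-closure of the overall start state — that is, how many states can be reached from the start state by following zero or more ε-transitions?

11

Let C(F) = |ε-closure(F.start)| within fragment F, and note whether F accepts ε. Symbol fragments have C = 1 and do not accept ε. Then:
  1* — |ε-closure| = 1 (new start) + 1 (body) + 1 (new accept) = 3
  1*10 — the left operand accepts ε, so the closure extends into the next operand (via the concat ε-link); |ε-closure| = 3 + 1 = 4
  (1*10)* — the star's fresh start ε-reaches both the body's start and the fresh accept: |ε-closure| = 2 + 4 = 6
  (1*10)* ∪ 0 — new start ε-reaches every alternative's start; at least one alternative accepts ε, so the union's new accept is reached too: |ε-closure| = 1 + 6 + 1 + 1 = 9
  ((1*10)* ∪ 0)* — new start has ε-edges to the inner start and to the new accept, so |ε-closure| = 2 + 9 = 11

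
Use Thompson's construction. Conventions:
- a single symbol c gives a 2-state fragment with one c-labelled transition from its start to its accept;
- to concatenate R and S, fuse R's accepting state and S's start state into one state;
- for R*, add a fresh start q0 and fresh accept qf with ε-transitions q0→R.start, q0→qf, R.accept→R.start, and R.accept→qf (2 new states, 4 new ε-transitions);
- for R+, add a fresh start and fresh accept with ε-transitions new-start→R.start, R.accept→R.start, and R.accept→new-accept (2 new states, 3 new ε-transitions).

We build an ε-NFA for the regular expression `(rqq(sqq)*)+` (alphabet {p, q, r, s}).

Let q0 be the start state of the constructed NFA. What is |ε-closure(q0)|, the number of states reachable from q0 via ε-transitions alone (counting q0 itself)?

Compute the ε-closure size of each fragment's start state recursively; a symbol fragment's start has no outgoing ε-edge, so its closure is just itself (size 1).
  sqq → same as the first factor's closure: |closure| = 1
  (sqq)* → |closure| = 1 (new start) + 1 (body) + 1 (new accept) = 3
  rqq(sqq)* → |closure| equals the left operand's closure size = 1 (its accept is not ε-reachable, so the closure stops there)
  (rqq(sqq)*)+ → new start ε-reaches only the body's start; the new accept needs a symbol first: |closure| = 1 + 1 = 2

2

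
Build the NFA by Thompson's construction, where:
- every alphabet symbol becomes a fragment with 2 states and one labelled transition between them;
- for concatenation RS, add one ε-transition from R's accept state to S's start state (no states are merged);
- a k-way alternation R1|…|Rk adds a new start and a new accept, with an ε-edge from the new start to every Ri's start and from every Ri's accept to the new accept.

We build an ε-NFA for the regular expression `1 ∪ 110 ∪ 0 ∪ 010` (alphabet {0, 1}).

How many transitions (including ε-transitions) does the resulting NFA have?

20

Recursing over subexpressions:
Each of the 8 symbol leaves contributes 1 transition (1 symbol, 0 ε).
  110 — 5 transitions (3 symbol, 2 ε)
  010 — 5 transitions (3 symbol, 2 ε)
  1 ∪ 110 ∪ 0 ∪ 010 — 20 transitions (8 symbol, 12 ε)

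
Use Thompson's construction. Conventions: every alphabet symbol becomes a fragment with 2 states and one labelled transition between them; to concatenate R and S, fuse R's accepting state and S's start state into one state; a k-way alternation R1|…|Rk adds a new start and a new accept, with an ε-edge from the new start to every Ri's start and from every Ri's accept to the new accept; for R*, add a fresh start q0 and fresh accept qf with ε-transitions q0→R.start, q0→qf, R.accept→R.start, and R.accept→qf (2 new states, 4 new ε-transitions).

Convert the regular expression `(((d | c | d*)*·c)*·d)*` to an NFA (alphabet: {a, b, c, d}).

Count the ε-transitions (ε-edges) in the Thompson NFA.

22

Per subexpression:
Each of the 5 symbol leaves contributes 0 ε-transitions.
  d* = 4 ε-transitions
  d | c | d* = 10 ε-transitions
  (d | c | d*)* = 14 ε-transitions
  (d | c | d*)*·c = 14 ε-transitions
  ((d | c | d*)*·c)* = 18 ε-transitions
  ((d | c | d*)*·c)*·d = 18 ε-transitions
  (((d | c | d*)*·c)*·d)* = 22 ε-transitions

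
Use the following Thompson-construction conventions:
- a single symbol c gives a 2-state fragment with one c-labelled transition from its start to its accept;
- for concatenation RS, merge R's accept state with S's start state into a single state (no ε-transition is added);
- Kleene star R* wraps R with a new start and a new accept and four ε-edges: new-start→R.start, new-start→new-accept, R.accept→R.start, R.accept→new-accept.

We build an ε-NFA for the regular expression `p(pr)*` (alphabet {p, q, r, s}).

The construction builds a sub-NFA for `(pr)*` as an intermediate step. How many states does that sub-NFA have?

Fragment for `(pr)*`:
Each of the 2 symbol leaves contributes a 2-state fragment.
  pr — 3 states
  (pr)* — 5 states

5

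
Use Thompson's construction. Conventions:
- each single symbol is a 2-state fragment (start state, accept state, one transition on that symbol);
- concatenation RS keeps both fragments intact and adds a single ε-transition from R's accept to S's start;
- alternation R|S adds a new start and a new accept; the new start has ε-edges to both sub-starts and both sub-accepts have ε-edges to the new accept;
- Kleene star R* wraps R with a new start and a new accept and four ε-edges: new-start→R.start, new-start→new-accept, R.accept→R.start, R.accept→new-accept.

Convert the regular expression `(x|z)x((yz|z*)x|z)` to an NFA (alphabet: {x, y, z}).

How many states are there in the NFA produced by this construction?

By structural recursion:
Each of the 8 symbol leaves contributes a 2-state fragment.
  x|z : 6 states
  yz : 4 states
  z* : 4 states
  yz|z* : 10 states
  (yz|z*)x : 12 states
  (yz|z*)x|z : 16 states
  (x|z)x((yz|z*)x|z) : 24 states

24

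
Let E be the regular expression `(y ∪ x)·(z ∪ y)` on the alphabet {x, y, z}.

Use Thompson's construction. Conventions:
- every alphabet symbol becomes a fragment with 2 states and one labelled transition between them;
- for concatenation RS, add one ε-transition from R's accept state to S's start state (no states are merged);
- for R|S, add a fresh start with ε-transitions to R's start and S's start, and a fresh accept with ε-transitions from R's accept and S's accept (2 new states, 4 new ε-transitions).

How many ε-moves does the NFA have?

Per subexpression:
Each of the 4 symbol leaves contributes 0 ε-transitions.
  y ∪ x = 4 ε-transitions
  z ∪ y = 4 ε-transitions
  (y ∪ x)·(z ∪ y) = 9 ε-transitions

9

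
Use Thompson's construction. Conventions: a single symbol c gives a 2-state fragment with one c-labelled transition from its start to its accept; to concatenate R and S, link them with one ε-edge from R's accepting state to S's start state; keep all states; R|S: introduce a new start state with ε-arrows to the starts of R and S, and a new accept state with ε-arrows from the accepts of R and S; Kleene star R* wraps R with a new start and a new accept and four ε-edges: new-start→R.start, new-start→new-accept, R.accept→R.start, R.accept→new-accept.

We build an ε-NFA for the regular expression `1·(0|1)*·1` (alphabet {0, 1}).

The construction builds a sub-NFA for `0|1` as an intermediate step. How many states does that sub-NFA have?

Fragment for `0|1`:
Each of the 2 symbol leaves contributes a 2-state fragment.
  0|1 : 6 states

6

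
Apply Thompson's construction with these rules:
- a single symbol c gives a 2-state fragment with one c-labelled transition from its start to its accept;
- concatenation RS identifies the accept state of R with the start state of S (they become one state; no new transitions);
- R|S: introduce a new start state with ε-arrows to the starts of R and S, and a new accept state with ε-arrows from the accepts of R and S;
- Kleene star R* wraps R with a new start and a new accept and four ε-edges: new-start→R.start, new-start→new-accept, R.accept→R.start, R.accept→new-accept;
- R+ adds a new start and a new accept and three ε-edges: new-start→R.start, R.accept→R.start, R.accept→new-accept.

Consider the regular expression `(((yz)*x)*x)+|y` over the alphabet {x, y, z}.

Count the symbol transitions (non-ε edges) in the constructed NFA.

Bottom-up over the parse tree:
Each of the 5 symbol leaves contributes exactly 1 symbol transition.
  yz — 2 symbol transitions
  (yz)* — 2 symbol transitions
  (yz)*x — 3 symbol transitions
  ((yz)*x)* — 3 symbol transitions
  ((yz)*x)*x — 4 symbol transitions
  (((yz)*x)*x)+ — 4 symbol transitions
  (((yz)*x)*x)+|y — 5 symbol transitions

5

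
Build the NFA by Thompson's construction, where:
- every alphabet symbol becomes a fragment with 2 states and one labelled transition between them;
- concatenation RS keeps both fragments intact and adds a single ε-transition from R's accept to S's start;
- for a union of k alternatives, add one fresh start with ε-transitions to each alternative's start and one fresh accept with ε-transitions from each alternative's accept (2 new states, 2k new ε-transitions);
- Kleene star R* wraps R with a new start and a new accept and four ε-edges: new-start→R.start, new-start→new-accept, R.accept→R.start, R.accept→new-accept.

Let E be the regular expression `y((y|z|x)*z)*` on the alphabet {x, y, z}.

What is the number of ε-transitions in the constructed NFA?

Bottom-up over the parse tree:
Each of the 5 symbol leaves contributes 0 ε-transitions.
  y|z|x — 6 ε-transitions
  (y|z|x)* — 10 ε-transitions
  (y|z|x)*z — 11 ε-transitions
  ((y|z|x)*z)* — 15 ε-transitions
  y((y|z|x)*z)* — 16 ε-transitions

16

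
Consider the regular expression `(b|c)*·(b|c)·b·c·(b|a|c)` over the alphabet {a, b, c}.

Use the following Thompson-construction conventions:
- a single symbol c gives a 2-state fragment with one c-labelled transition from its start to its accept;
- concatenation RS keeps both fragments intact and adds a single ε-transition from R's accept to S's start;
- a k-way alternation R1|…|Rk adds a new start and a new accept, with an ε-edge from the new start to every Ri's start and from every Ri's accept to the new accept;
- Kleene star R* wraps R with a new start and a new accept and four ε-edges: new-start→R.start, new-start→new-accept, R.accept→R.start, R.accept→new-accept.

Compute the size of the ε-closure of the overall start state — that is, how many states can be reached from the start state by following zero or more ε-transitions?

Work bottom-up. For each fragment F, track |ε-closure(F.start)| and whether F's accept lies in that closure (i.e. whether F accepts ε). A single-symbol fragment has closure size 1 and does not accept ε.
  b|c — new start ε-reaches every alternative's start; none of them accept ε, so the new accept is not reached: |ε-closure| = 1 + 1 + 1 = 3
  (b|c)* — new start has ε-edges to the inner start and to the new accept, so |ε-closure| = 2 + 3 = 5
  b|c — |ε-closure| = 1 + 1 + 1 = 3 (the new accept is not ε-reachable since no branch accepts ε)
  b|a|c — new start ε-reaches every alternative's start; none of them accept ε, so the new accept is not reached: |ε-closure| = 1 + 1 + 1 + 1 = 4
  (b|c)*·(b|c)·b·c·(b|a|c) — the left operand accepts ε, so the closure extends into the next operand (via the concat ε-link); |ε-closure| = 5 + 3 = 8

8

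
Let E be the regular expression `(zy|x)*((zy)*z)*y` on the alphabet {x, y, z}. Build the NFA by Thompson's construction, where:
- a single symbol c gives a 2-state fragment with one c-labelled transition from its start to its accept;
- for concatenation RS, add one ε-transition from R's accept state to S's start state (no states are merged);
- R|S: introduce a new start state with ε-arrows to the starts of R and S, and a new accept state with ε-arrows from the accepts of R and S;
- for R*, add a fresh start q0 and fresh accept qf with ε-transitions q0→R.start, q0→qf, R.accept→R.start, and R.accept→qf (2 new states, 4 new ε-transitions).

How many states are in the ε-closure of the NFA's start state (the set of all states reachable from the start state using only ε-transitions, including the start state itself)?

12

Work bottom-up. For each fragment F, track |ε-closure(F.start)| and whether F's accept lies in that closure (i.e. whether F accepts ε). A single-symbol fragment has closure size 1 and does not accept ε.
  zy : same as the first factor's closure: C = 1
  zy|x : C = 1 + 1 + 1 = 3 (the new accept is not ε-reachable since no branch accepts ε)
  (zy|x)* : the star's fresh start ε-reaches both the body's start and the fresh accept: C = 2 + 3 = 5
  zy : same as the first factor's closure: C = 1
  (zy)* : new start has ε-edges to the inner start and to the new accept, so C = 2 + 1 = 3
  (zy)*z : the left operand accepts ε, so the closure extends into the next operand (via the concat ε-link); C = 3 + 1 = 4
  ((zy)*z)* : the star's fresh start ε-reaches both the body's start and the fresh accept: C = 2 + 4 = 6
  (zy|x)*((zy)*z)*y : C = 5 + 6 + 1 = 12 (closure spills across the concat boundary because the left factor accepts ε)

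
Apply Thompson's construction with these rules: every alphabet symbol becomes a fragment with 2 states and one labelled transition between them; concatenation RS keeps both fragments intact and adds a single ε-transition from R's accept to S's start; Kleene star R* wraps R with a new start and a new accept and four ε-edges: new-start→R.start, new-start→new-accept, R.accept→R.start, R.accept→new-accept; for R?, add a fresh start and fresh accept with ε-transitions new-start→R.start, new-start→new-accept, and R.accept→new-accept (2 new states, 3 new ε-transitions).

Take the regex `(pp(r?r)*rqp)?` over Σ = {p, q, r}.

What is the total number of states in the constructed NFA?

20

By structural recursion:
Each of the 7 symbol leaves contributes a 2-state fragment.
  r? : 4 states
  r?r : 6 states
  (r?r)* : 8 states
  pp(r?r)*rqp : 18 states
  (pp(r?r)*rqp)? : 20 states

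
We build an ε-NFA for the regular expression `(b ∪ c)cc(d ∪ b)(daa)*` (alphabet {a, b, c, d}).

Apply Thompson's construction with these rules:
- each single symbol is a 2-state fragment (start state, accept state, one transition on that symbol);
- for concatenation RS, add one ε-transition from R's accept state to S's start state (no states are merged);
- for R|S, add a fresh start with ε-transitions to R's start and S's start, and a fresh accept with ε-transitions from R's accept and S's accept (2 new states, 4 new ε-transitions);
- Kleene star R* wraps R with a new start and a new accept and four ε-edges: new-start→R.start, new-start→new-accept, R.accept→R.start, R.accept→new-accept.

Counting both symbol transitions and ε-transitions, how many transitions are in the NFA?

27

Building bottom-up:
Each of the 9 symbol leaves contributes 1 transition (1 symbol, 0 ε).
  b ∪ c → 6 transitions (2 symbol, 4 ε)
  d ∪ b → 6 transitions (2 symbol, 4 ε)
  daa → 5 transitions (3 symbol, 2 ε)
  (daa)* → 9 transitions (3 symbol, 6 ε)
  (b ∪ c)cc(d ∪ b)(daa)* → 27 transitions (9 symbol, 18 ε)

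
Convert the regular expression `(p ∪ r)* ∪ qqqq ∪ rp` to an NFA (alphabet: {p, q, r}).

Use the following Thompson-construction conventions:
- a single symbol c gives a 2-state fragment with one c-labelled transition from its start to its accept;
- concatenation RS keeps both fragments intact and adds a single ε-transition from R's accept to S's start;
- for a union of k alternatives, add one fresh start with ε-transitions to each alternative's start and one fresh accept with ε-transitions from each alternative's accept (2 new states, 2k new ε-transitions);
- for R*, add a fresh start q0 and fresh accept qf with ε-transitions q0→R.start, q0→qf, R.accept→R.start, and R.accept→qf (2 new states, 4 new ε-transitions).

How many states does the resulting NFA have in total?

22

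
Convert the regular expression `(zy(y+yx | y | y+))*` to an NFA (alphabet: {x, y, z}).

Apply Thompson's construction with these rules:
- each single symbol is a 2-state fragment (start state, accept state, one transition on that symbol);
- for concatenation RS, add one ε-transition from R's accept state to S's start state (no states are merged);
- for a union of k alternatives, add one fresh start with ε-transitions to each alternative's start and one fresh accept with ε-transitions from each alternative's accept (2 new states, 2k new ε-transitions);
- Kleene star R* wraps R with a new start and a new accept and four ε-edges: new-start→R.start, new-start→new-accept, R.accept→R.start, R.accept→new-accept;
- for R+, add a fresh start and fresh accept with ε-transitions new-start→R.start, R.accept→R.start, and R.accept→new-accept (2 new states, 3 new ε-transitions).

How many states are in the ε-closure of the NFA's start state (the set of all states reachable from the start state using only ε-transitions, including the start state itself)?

Compute the ε-closure size of each fragment's start state recursively; a symbol fragment's start has no outgoing ε-edge, so its closure is just itself (size 1).
  y+ → |closure| = 1 + 1 = 2 (the body doesn't accept ε, so the new accept is not reached)
  y+yx → |closure| equals the left operand's closure size = 2 (its accept is not ε-reachable, so the closure stops there)
  y+ → new start ε-reaches only the body's start; the new accept needs a symbol first: |closure| = 1 + 1 = 2
  y+yx | y | y+ → new start ε-reaches every alternative's start; none of them accept ε, so the new accept is not reached: |closure| = 1 + 2 + 1 + 2 = 6
  zy(y+yx | y | y+) → same as the first factor's closure: |closure| = 1
  (zy(y+yx | y | y+))* → |closure| = 1 (new start) + 1 (body) + 1 (new accept) = 3

3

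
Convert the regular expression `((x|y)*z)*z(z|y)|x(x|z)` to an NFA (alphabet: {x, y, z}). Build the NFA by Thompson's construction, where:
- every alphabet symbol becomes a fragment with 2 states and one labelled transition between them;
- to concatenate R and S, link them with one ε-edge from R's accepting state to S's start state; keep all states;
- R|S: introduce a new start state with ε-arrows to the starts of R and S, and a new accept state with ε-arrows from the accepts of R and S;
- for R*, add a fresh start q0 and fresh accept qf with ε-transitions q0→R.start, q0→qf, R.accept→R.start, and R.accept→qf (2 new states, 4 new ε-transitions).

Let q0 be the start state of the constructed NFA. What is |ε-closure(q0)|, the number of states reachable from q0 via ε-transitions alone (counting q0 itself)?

11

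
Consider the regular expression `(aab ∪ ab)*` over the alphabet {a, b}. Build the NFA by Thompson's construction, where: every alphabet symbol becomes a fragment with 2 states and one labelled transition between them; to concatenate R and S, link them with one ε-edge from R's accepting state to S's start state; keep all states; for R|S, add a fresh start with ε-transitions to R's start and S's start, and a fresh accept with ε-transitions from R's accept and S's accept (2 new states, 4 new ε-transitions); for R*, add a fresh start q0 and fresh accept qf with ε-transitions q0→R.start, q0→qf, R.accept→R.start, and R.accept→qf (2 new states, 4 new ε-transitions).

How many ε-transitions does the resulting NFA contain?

11

By structural recursion:
Each of the 5 symbol leaves contributes 0 ε-transitions.
  aab : 2 ε-transitions
  ab : 1 ε-transition
  aab ∪ ab : 7 ε-transitions
  (aab ∪ ab)* : 11 ε-transitions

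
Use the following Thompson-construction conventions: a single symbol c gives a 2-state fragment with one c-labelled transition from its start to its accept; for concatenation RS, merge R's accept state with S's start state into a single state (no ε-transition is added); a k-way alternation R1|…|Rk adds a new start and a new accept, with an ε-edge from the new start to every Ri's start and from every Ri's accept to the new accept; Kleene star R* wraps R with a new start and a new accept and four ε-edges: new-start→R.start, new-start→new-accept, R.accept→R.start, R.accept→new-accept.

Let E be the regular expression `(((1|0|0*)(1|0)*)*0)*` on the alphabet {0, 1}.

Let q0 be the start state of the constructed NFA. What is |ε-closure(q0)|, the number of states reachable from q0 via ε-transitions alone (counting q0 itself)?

15

Let C(F) = |ε-closure(F.start)| within fragment F, and note whether F accepts ε. Symbol fragments have C = 1 and do not accept ε. Then:
  0* → |ε-closure| = 1 (new start) + 1 (body) + 1 (new accept) = 3
  1|0|0* → |ε-closure| = 1 (new start) + (1 + 1 + 3) + 1 (new accept, since some branch ε-reaches its own accept) = 7
  1|0 → new start ε-reaches every alternative's start; none of them accept ε, so the new accept is not reached: |ε-closure| = 1 + 1 + 1 = 3
  (1|0)* → |ε-closure| = 1 (new start) + 3 (body) + 1 (new accept) = 5
  (1|0|0*)(1|0)* → |ε-closure| = 7 + (5−1) = 11 (closure spills across the concat boundary because the left factor accepts ε)
  ((1|0|0*)(1|0)*)* → the star's fresh start ε-reaches both the body's start and the fresh accept: |ε-closure| = 2 + 11 = 13
  ((1|0|0*)(1|0)*)*0 → |ε-closure| = 13 + (1−1) = 13 (closure spills across the concat boundary because the left factor accepts ε)
  (((1|0|0*)(1|0)*)*0)* → the star's fresh start ε-reaches both the body's start and the fresh accept: |ε-closure| = 2 + 13 = 15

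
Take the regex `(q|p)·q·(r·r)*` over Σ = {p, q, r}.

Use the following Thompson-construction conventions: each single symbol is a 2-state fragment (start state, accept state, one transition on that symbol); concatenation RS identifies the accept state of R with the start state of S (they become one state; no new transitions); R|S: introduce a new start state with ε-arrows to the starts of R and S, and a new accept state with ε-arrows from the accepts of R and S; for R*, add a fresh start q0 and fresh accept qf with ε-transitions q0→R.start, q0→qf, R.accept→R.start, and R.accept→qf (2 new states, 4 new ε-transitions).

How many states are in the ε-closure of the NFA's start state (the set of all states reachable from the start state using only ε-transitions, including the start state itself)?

3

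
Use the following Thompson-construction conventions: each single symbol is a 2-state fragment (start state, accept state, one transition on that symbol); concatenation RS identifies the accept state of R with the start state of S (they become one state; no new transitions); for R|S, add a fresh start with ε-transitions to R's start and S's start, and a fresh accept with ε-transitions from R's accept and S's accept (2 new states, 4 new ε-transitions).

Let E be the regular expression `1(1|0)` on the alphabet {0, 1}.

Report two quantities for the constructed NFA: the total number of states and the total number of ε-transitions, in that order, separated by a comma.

Per subexpression:
Each of the 3 symbol leaves contributes 2 states and 0 ε-transitions.
  1|0 = 6 states, 4 ε-transitions
  1(1|0) = 7 states, 4 ε-transitions

7, 4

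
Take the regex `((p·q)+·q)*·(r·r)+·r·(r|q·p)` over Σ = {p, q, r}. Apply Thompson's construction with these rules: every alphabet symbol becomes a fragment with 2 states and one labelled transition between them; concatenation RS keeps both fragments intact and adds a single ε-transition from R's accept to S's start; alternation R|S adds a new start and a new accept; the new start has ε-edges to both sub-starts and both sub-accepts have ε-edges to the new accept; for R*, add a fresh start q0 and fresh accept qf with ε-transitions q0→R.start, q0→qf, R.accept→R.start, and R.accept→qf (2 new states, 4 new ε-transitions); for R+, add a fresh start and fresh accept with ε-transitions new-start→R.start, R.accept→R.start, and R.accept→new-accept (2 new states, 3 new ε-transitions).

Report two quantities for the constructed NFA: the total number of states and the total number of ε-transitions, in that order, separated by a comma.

26, 21

Building bottom-up:
Each of the 9 symbol leaves contributes 2 states and 0 ε-transitions.
  p·q = 4 states, 1 ε-transition
  (p·q)+ = 6 states, 4 ε-transitions
  (p·q)+·q = 8 states, 5 ε-transitions
  ((p·q)+·q)* = 10 states, 9 ε-transitions
  r·r = 4 states, 1 ε-transition
  (r·r)+ = 6 states, 4 ε-transitions
  q·p = 4 states, 1 ε-transition
  r|q·p = 8 states, 5 ε-transitions
  ((p·q)+·q)*·(r·r)+·r·(r|q·p) = 26 states, 21 ε-transitions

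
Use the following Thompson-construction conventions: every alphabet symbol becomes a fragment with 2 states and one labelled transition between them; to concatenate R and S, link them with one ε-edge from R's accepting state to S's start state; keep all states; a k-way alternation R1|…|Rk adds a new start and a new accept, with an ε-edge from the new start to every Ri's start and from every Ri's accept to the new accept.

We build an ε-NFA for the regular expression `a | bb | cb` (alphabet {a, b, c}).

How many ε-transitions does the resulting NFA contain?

Bottom-up over the parse tree:
Each of the 5 symbol leaves contributes 0 ε-transitions.
  bb — 1 ε-transition
  cb — 1 ε-transition
  a | bb | cb — 8 ε-transitions

8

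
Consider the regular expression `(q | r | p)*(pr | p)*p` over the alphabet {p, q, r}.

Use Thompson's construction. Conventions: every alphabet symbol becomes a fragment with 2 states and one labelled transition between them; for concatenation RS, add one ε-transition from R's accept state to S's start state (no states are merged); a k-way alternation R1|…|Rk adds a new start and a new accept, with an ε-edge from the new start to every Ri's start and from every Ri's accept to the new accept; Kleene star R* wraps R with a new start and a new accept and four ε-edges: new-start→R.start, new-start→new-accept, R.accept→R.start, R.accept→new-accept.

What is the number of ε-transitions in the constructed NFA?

21

Bottom-up over the parse tree:
Each of the 7 symbol leaves contributes 0 ε-transitions.
  q | r | p = 6 ε-transitions
  (q | r | p)* = 10 ε-transitions
  pr = 1 ε-transition
  pr | p = 5 ε-transitions
  (pr | p)* = 9 ε-transitions
  (q | r | p)*(pr | p)*p = 21 ε-transitions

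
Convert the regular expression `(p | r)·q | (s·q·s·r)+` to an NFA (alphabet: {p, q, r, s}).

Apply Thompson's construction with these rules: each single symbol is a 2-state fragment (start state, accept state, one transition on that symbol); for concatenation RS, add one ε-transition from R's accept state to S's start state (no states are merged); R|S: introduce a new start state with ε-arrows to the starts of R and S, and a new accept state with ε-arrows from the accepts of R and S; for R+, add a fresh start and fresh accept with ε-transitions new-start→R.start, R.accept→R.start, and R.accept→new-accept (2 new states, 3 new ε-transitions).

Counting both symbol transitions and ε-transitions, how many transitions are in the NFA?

Recursing over subexpressions:
Each of the 7 symbol leaves contributes 1 transition (1 symbol, 0 ε).
  p | r : 6 transitions (2 symbol, 4 ε)
  (p | r)·q : 8 transitions (3 symbol, 5 ε)
  s·q·s·r : 7 transitions (4 symbol, 3 ε)
  (s·q·s·r)+ : 10 transitions (4 symbol, 6 ε)
  (p | r)·q | (s·q·s·r)+ : 22 transitions (7 symbol, 15 ε)

22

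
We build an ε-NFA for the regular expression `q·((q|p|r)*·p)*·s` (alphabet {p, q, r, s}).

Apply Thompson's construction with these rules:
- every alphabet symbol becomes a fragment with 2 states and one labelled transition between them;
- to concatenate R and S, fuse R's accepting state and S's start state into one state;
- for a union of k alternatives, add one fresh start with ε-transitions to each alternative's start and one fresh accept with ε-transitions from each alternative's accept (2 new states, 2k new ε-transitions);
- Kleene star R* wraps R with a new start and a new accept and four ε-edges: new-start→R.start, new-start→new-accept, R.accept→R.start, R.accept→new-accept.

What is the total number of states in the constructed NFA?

15

Per subexpression:
Each of the 6 symbol leaves contributes a 2-state fragment.
  q|p|r — 8 states
  (q|p|r)* — 10 states
  (q|p|r)*·p — 11 states
  ((q|p|r)*·p)* — 13 states
  q·((q|p|r)*·p)*·s — 15 states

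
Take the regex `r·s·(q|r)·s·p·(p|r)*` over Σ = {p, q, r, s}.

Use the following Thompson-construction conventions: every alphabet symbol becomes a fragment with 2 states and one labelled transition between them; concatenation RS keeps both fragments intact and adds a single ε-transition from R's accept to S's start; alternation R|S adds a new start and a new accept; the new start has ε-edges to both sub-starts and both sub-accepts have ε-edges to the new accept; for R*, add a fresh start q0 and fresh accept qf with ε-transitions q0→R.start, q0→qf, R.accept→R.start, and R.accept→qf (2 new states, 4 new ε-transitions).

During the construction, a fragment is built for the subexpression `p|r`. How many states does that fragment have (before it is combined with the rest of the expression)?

6

Fragment for `p|r`:
Each of the 2 symbol leaves contributes a 2-state fragment.
  p|r : 6 states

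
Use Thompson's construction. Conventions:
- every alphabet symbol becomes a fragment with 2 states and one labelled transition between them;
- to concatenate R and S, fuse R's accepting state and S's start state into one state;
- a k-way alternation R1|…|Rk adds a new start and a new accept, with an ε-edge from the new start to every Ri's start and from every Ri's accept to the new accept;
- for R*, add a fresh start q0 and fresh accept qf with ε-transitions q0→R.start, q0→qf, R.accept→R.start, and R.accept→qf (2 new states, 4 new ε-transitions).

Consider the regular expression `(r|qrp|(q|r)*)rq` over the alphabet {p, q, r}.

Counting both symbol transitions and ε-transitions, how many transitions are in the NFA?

22

Per subexpression:
Each of the 8 symbol leaves contributes 1 transition (1 symbol, 0 ε).
  qrp → 3 transitions (3 symbol, 0 ε)
  q|r → 6 transitions (2 symbol, 4 ε)
  (q|r)* → 10 transitions (2 symbol, 8 ε)
  r|qrp|(q|r)* → 20 transitions (6 symbol, 14 ε)
  (r|qrp|(q|r)*)rq → 22 transitions (8 symbol, 14 ε)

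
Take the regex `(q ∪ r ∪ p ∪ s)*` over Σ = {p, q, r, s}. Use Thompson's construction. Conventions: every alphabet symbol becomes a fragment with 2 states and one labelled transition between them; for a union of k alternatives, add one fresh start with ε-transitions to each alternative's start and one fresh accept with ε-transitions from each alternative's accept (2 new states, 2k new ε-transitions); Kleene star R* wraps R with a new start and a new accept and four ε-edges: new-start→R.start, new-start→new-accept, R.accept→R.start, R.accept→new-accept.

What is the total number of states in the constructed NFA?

By structural recursion:
Each of the 4 symbol leaves contributes a 2-state fragment.
  q ∪ r ∪ p ∪ s = 10 states
  (q ∪ r ∪ p ∪ s)* = 12 states

12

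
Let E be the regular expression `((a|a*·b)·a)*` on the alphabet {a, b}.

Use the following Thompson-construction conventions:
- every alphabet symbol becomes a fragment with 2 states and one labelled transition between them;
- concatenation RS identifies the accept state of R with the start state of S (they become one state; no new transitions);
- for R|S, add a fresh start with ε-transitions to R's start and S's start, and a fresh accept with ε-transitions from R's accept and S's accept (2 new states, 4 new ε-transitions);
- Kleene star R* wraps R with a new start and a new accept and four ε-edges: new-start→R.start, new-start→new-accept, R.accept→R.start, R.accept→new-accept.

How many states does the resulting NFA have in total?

12

Per subexpression:
Each of the 4 symbol leaves contributes a 2-state fragment.
  a* = 4 states
  a*·b = 5 states
  a|a*·b = 9 states
  (a|a*·b)·a = 10 states
  ((a|a*·b)·a)* = 12 states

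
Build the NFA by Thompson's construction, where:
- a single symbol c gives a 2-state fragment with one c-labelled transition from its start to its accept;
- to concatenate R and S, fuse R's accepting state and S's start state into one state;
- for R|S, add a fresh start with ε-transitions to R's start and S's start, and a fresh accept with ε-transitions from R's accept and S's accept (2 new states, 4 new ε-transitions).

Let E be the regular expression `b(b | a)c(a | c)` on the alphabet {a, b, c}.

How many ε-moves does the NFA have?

By structural recursion:
Each of the 6 symbol leaves contributes 0 ε-transitions.
  b | a → 4 ε-transitions
  a | c → 4 ε-transitions
  b(b | a)c(a | c) → 8 ε-transitions

8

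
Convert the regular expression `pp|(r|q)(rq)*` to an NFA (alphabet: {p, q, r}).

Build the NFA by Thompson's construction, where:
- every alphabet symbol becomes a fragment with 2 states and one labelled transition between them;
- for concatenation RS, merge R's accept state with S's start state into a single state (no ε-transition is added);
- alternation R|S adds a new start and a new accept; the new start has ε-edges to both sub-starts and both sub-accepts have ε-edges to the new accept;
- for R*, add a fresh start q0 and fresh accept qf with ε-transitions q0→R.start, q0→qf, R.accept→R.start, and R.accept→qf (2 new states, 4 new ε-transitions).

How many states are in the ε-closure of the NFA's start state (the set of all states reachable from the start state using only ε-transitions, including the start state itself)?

Compute the ε-closure size of each fragment's start state recursively; a symbol fragment's start has no outgoing ε-edge, so its closure is just itself (size 1).
  pp : |closure| equals the left operand's closure size = 1 (its accept is not ε-reachable, so the closure stops there)
  r|q : |closure| = 1 + 1 + 1 = 3 (the new accept is not ε-reachable since no branch accepts ε)
  rq : same as the first factor's closure: |closure| = 1
  (rq)* : new start has ε-edges to the inner start and to the new accept, so |closure| = 2 + 1 = 3
  (r|q)(rq)* : same as the first factor's closure: |closure| = 3
  pp|(r|q)(rq)* : |closure| = 1 + 1 + 3 = 5 (the new accept is not ε-reachable since no branch accepts ε)

5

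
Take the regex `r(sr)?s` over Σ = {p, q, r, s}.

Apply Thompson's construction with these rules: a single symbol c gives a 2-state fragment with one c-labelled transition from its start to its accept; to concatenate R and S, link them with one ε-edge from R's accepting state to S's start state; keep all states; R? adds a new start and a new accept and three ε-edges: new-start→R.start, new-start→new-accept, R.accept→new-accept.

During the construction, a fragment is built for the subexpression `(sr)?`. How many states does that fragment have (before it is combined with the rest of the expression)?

6

Fragment for `(sr)?`:
Each of the 2 symbol leaves contributes a 2-state fragment.
  sr = 4 states
  (sr)? = 6 states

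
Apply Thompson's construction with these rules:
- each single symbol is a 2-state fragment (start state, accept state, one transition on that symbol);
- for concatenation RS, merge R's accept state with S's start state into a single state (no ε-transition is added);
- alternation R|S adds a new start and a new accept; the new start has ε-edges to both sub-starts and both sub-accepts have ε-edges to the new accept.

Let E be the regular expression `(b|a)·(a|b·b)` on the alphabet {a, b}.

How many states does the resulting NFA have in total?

12

By structural recursion:
Each of the 5 symbol leaves contributes a 2-state fragment.
  b|a = 6 states
  b·b = 3 states
  a|b·b = 7 states
  (b|a)·(a|b·b) = 12 states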